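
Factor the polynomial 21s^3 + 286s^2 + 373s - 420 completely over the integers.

Among the possible rational roots, s = 5/7 is a root, so (7s - 5) is a factor; dividing leaves 3s^2 + 43s + 84.
The remaining quadratic factors as (3s + 7)(s + 12).

(3s + 7)(7s - 5)(s + 12)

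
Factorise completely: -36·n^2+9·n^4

Every term has a factor of 9·n^2. Then n^2-4 = (n)² − (2)².

9·n^2·(n+2)·(n-2)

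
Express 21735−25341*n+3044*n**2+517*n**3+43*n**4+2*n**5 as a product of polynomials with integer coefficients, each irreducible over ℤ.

(2*n−7)*(n+15)*(n−1)*(n**2+11*n+207)

Testing divisors of the constant over divisors of the leading coefficient, n = 7/2 is a root, giving the factor (2*n−7) and quotient n**4+25*n**3+346*n**2+2733*n−3105.
Then n = 1 is a root, giving the factor (n−1) and quotient n**3+26*n**2+372*n+3105.
Continuing, n = −15 is a root, so (n+15) divides it; the quotient is n**2+11*n+207.
The quadratic n**2+11*n+207 has discriminant −707 < 0 and is irreducible over ℤ.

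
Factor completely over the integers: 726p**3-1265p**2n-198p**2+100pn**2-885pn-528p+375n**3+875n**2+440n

(11p-15n-11)(6p-5n)(11p+5n+8)

Group: 11p(66p**2-25pn+48p-25n**2-40n) + (-15n-11)(66p**2-25pn+48p-25n**2-40n); both groups contain (66p**2-25pn+48p-25n**2-40n), so (11p-15n-11) is a factor with cofactor 66p**2-25pn+48p-25n**2-40n.
The cofactor groups again: 66p**2-25pn+48p-25n**2-40n = 6p(11p+5n+8) - 5n(11p+5n+8); both groups contain (11p+5n+8), giving (6p-5n)(11p+5n+8).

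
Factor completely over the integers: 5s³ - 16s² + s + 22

Among the possible rational roots, s = -1 is a root, so (s + 1) divides it; the quotient is 5s² - 21s + 22.
The remaining quadratic factors as (s - 2)(5s - 11).

(5s - 11)(s + 1)(s - 2)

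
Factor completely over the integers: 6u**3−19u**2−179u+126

(2u+9)(3u−2)(u−7)

By the rational root theorem, u = −9/2 is a root, giving the factor (2u+9) and quotient 3u**2−23u+14.
The remaining quadratic factors as (u−7)(3u−2).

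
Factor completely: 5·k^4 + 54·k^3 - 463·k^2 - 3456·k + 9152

(5·k - 11)·(k + 13)·(k + 8)·(k - 8)

Among the possible rational roots, k = 11/5 is a root, giving the factor (5·k - 11) and quotient k^3 + 13·k^2 - 64·k - 832.
Continuing, k = -8 is a root, giving the factor (k + 8) and quotient k^2 + 5·k - 104.
The remaining quadratic factors as (k - 8)(k + 13).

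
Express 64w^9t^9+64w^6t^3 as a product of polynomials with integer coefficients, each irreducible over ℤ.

Pull out the common factor 64w^6t^3, leaving w^3t^6+1.
Recognize a sum of cubes with the parts wt^2 and 1.

64t^3w^6(wt^2+1)(w^2t^4−wt^2+1)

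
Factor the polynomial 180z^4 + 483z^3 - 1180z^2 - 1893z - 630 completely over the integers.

(3z + 2)(3z - 7)(4z + 15)(5z + 3)

Among the possible rational roots, z = -2/3 is a root, giving the factor (3z + 2) and quotient 60z^3 + 121z^2 - 474z - 315.
Next, z = -3/5 is a root, so (5z + 3) divides it; the quotient is 12z^2 + 17z - 105.
The remaining quadratic factors as (3z - 7)(4z + 15).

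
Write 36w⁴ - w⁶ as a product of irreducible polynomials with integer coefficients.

-w⁴(w + 6)(w - 6)

Factor out w⁴ first: what remains is -w² + 36.
Recognize a difference of squares with the parts 6 and w.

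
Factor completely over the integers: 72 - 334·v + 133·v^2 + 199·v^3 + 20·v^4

Testing divisors of the constant over divisors of the leading coefficient, v = 1/4 is a root, so (4·v - 1) divides it; the quotient is 5·v^3 + 51·v^2 + 46·v - 72.
Next, v = -9 is a root, so (v + 9) divides it; the quotient is 5·v^2 + 6·v - 8.
The remaining quadratic factors as (5·v - 4)(v + 2).

(4·v - 1)·(5·v - 4)·(v + 2)·(v + 9)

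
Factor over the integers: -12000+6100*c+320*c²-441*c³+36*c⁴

Among the possible rational roots, c = -15/4 is a root, giving the factor (4*c+15) and quotient 9*c³-144*c²+620*c-800.
Continuing, c = 8/3 is a root, so (3*c-8) is a factor; dividing leaves 3*c²-40*c+100.
The remaining quadratic factors as (c-10)(3*c-10).

(3*c-10)*(3*c-8)*(4*c+15)*(c-10)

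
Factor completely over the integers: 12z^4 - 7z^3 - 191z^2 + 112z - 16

(3z - 1)(4z - 1)(z + 4)(z - 4)

Among the possible rational roots, z = -4 is a root, so (z + 4) is a factor; dividing leaves 12z^3 - 55z^2 + 29z - 4.
Next, z = 1/4 is a root, giving the factor (4z - 1) and quotient 3z^2 - 13z + 4.
The remaining quadratic factors as (3z - 1)(z - 4).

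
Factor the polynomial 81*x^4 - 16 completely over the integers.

(3*x + 2)*(3*x - 2)*(9*x^2 + 4)

Difference of squares twice: with A = 3*x and B = 2, A⁴ − B⁴ = (A² − B²)(A² + B²), and A² − B² factors again.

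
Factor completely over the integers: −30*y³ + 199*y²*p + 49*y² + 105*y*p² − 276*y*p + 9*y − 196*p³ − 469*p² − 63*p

−(5*y − 4*p − 9)*(y − 7*p)*(6*y + 7*p + 1)

Group: 6*y*(−5*y² + 39*y*p + 9*y − 28*p² − 63*p) + (7*p + 1)*(−5*y² + 39*y*p + 9*y − 28*p² − 63*p); both groups contain (−5*y² + 39*y*p + 9*y − 28*p² − 63*p), so (6*y + 7*p + 1) is a factor with cofactor −5*y² + 39*y*p + 9*y − 28*p² − 63*p.
The cofactor groups again: −5*y² + 39*y*p + 9*y − 28*p² − 63*p = −5*y*(y − 7*p) + (4*p + 9)*(y − 7*p); both groups contain (y − 7*p), giving −(5*y − 4*p − 9)*(y − 7*p).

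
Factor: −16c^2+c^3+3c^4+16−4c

By the rational root theorem, c = 1 is a root, giving the factor (c−1) and quotient 3c^3+4c^2−12c−16.
Continuing, c = 2 is a root, so (c−2) is a factor; dividing leaves 3c^2+10c+8.
The remaining quadratic factors as (3c+4)(c+2).

(3c+4)(c+2)(c−1)(c−2)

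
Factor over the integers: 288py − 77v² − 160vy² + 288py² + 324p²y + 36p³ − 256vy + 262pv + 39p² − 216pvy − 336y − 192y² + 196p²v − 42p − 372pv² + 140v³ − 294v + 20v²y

(4p − 4v + 4y + 7)(9p − 5v − 6)(p + 7v + 8y)

Group: 9p(4p² + 24pv + 36py + 7p − 28v² − 4vy + 49v + 32y² + 56y) + (−5v − 6)(4p² + 24pv + 36py + 7p − 28v² − 4vy + 49v + 32y² + 56y); both groups contain (4p² + 24pv + 36py + 7p − 28v² − 4vy + 49v + 32y² + 56y), so (9p − 5v − 6) is a factor with cofactor 4p² + 24pv + 36py + 7p − 28v² − 4vy + 49v + 32y² + 56y.
The cofactor groups again: 4p² + 24pv + 36py + 7p − 28v² − 4vy + 49v + 32y² + 56y = p(4p − 4v + 4y + 7) + (7v + 8y)(4p − 4v + 4y + 7); both groups contain (4p − 4v + 4y + 7), giving (p + 7v + 8y)(4p − 4v + 4y + 7).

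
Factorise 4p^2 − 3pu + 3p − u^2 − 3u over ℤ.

(4p + u + 3)(p − u)

Group: 4p(p − u) + (u + 3)(p − u); both groups contain (p − u).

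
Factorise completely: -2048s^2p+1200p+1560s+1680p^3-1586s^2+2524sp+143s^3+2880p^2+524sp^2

(11s-12p-12)(s-14p-10)(13s+10p)

Group: 13s(11s^2-166sp-122s+168p^2+288p+120) + 10p(11s^2-166sp-122s+168p^2+288p+120); both groups contain (11s^2-166sp-122s+168p^2+288p+120), so (13s+10p) is a factor with cofactor 11s^2-166sp-122s+168p^2+288p+120.
The cofactor groups again: 11s^2-166sp-122s+168p^2+288p+120 = 11s(s-14p-10) + (-12p-12)(s-14p-10); both groups contain (s-14p-10), giving (11s-12p-12)(s-14p-10).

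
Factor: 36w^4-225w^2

9w^2(2w+5)(2w-5)

Every term has a factor of 9w^2. Then 4w^2-25 = (2w)² − (5)².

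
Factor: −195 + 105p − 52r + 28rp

Group as (28rp − 52r) + (105p − 195) = 4r(7p − 13) + 15(7p − 13).
Both groups share the factor (7p − 13).

(4r + 15)(7p − 13)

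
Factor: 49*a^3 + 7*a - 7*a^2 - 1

Group as (49*a^3 + 7*a) + (-7*a^2 - 1) = 7*a*(7*a^2 + 1) - (7*a^2 + 1).
Both groups share the factor (7*a^2 + 1).

(7*a - 1)*(7*a^2 + 1)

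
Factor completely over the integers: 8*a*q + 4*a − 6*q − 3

Group as (8*a*q + 4*a) + (−6*q − 3) = 4*a*(2*q + 1) − 3*(2*q + 1).
Both groups share the factor (2*q + 1).

(2*q + 1)*(4*a − 3)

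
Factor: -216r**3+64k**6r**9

8r**3(2k**2r**2-3)(4k**4r**4+6k**2r**2+9)

Every term has a factor of 8r**3; factoring it out leaves 8k**6r**6-27.
Recognize a difference of cubes with the parts 2k**2r**2 and 3.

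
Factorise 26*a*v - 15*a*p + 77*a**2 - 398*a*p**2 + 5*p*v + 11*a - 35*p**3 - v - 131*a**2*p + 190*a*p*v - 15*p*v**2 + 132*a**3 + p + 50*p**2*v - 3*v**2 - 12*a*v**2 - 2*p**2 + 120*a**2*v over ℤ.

(11*a + p - v)*(3*a - 7*p + 3*v + 1)*(4*a + 5*p + 1)

Group: 3*a*(44*a**2 + 59*a*p - 4*a*v + 11*a + 5*p**2 - 5*p*v + p - v) + (-7*p + 3*v + 1)*(44*a**2 + 59*a*p - 4*a*v + 11*a + 5*p**2 - 5*p*v + p - v); both groups contain (44*a**2 + 59*a*p - 4*a*v + 11*a + 5*p**2 - 5*p*v + p - v), so (3*a - 7*p + 3*v + 1) is a factor with cofactor 44*a**2 + 59*a*p - 4*a*v + 11*a + 5*p**2 - 5*p*v + p - v.
The cofactor groups again: 44*a**2 + 59*a*p - 4*a*v + 11*a + 5*p**2 - 5*p*v + p - v = 4*a*(11*a + p - v) + (5*p + 1)*(11*a + p - v); both groups contain (11*a + p - v), giving (4*a + 5*p + 1)*(11*a + p - v).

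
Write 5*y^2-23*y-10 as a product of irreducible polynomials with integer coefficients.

(5*y+2)*(y-5)

Need a pair with product 5·(-10) = -50 and sum -23: that's -25 and 2.
Split the middle term: 5*y^2-25*y + 2*y-10 = 5*y*(y-5) + 2*(y-5).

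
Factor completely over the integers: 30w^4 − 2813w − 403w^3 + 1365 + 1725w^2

Trying the rational-root candidates, w = 3 is a root, so (w − 3) divides it; the quotient is 30w^3 − 313w^2 + 786w − 455.
Then w = 13/5 is a root, so (5w − 13) is a factor; dividing leaves 6w^2 − 47w + 35.
The remaining quadratic factors as (6w − 5)(w − 7).

(5w − 13)(6w − 5)(w − 3)(w − 7)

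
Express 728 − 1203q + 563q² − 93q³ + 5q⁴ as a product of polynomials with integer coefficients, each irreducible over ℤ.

By the rational root theorem, q = 13/5 is a root, so (5q − 13) is a factor; dividing leaves q³ − 16q² + 71q − 56.
Next, q = 7 is a root, so (q − 7) divides it; the quotient is q² − 9q + 8.
The remaining quadratic factors as (q − 1)(q − 8).

(5q − 13)(q − 1)(q − 7)(q − 8)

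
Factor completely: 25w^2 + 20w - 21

(5w + 7)(5w - 3)

Need a pair with product 25·(-21) = -525 and sum 20: that's -15 and 35.
Split the middle term: 25w^2 - 15w + 35w - 21 = 5w(5w - 3) + 7(5w - 3).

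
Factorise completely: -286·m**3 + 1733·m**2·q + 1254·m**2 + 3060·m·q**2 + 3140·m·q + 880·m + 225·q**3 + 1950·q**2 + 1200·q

Group: 13·m·(-22·m**2 + 135·m·q + 110·m + 225·q**2 + 150·q) + (q + 8)·(-22·m**2 + 135·m·q + 110·m + 225·q**2 + 150·q); both groups contain (-22·m**2 + 135·m·q + 110·m + 225·q**2 + 150·q), so (13·m + q + 8) is a factor with cofactor -22·m**2 + 135·m·q + 110·m + 225·q**2 + 150·q.
The cofactor groups again: -22·m**2 + 135·m·q + 110·m + 225·q**2 + 150·q = -11·m·(2·m - 15·q - 10) - 15·q·(2·m - 15·q - 10); both groups contain (2·m - 15·q - 10), giving -(11·m + 15·q)·(2·m - 15·q - 10).

-(11·m + 15·q)·(13·m + q + 8)·(2·m - 15·q - 10)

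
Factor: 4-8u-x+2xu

(2u-1)(x-4)

Group as (2xu-x) + (-8u+4) = x(2u-1) - 4(2u-1).
Both groups share the factor (2u-1).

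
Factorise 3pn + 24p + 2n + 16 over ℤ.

(3p + 2)(n + 8)

Group as (3pn + 24p) + (2n + 16) = 3p(n + 8) + 2(n + 8).
Both groups share the factor (n + 8).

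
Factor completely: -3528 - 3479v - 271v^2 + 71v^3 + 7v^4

Testing divisors of the constant over divisors of the leading coefficient, v = -9 is a root, so (v + 9) is a factor; dividing leaves 7v^3 + 8v^2 - 343v - 392.
Then v = 7 is a root, so (v - 7) is a factor; dividing leaves 7v^2 + 57v + 56.
The remaining quadratic factors as (v + 7)(7v + 8).

(7v + 8)(v + 7)(v + 9)(v - 7)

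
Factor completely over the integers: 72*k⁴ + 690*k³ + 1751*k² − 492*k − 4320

Trying the rational-root candidates, k = 4/3 is a root, so (3*k − 4) divides it; the quotient is 24*k³ + 262*k² + 933*k + 1080.
Continuing, k = −9/2 is a root, so (2*k + 9) divides it; the quotient is 12*k² + 77*k + 120.
The remaining quadratic factors as (3*k + 8)(4*k + 15).

(2*k + 9)*(3*k + 8)*(3*k − 4)*(4*k + 15)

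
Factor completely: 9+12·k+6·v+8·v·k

(2·v+3)·(4·k+3)

Group as (8·v·k+6·v) + (12·k+9) = 2·v·(4·k+3) + 3·(4·k+3).
Both groups share the factor (4·k+3).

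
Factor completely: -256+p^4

Difference of squares twice: with A = p and B = 4, A⁴ − B⁴ = (A² − B²)(A² + B²), and A² − B² factors again.

(p+4)(p-4)(p^2+16)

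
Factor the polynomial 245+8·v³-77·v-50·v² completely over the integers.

By the rational root theorem, v = -5/2 is a root, giving the factor (2·v+5) and quotient 4·v²-35·v+49.
The remaining quadratic factors as (v-7)(4·v-7).

(2·v+5)·(4·v-7)·(v-7)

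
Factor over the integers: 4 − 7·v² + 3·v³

(3·v + 2)·(v − 1)·(v − 2)

By the rational root theorem, v = 2 is a root, so (v − 2) is a factor; dividing leaves 3·v² − v − 2.
The remaining quadratic factors as (3·v + 2)(v − 1).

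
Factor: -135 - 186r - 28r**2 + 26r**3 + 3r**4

(3r + 5)(r + 1)(r + 9)(r - 3)

Testing divisors of the constant over divisors of the leading coefficient, r = -1 is a root, so (r + 1) divides it; the quotient is 3r**3 + 23r**2 - 51r - 135.
Continuing, r = -9 is a root, giving the factor (r + 9) and quotient 3r**2 - 4r - 15.
The remaining quadratic factors as (3r + 5)(r - 3).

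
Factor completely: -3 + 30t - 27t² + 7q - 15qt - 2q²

-(2q + 9t - 1)(q + 3t - 3)

Group: -2q(q + 3t - 3) + (-9t + 1)(q + 3t - 3); both groups contain (q + 3t - 3).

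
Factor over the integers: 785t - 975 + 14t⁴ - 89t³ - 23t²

Testing divisors of the constant over divisors of the leading coefficient, t = 13/7 is a root, so (7t - 13) divides it; the quotient is 2t³ - 9t² - 20t + 75.
Then t = 5/2 is a root, so (2t - 5) is a factor; dividing leaves t² - 2t - 15.
The remaining quadratic factors as (t + 3)(t - 5).

(2t - 5)(7t - 13)(t + 3)(t - 5)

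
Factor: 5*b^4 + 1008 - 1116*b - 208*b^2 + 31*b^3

By the rational root theorem, b = 4/5 is a root, giving the factor (5*b - 4) and quotient b^3 + 7*b^2 - 36*b - 252.
Next, b = 6 is a root, so (b - 6) is a factor; dividing leaves b^2 + 13*b + 42.
The remaining quadratic factors as (b + 7)(b + 6).

(5*b - 4)*(b + 6)*(b + 7)*(b - 6)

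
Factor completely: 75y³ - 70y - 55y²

5y(3y + 2)(5y - 7)

Pull out the common factor 5y, then factor the remaining trinomial.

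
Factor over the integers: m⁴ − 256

(m)⁴ − (4)⁴ = ((m)² − (4)²)((m)² + (4)²); the first factor splits again, the second (m² + 16) is irreducible.

(m + 4)(m − 4)(m² + 16)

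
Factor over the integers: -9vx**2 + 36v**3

9v(2v + x)(2v - x)

Every term has a factor of 9v. Then 4v**2 - x**2 = (2v)² − (x)².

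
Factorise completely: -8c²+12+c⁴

Substitute u = c² to get a quadratic in u, then factor.
c²-6 is irreducible over ℤ (6 is not a perfect square).
c²-2 is irreducible over ℤ (2 is not a perfect square).

(c²-2)(c²-6)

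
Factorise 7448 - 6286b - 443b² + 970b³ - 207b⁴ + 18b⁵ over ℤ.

(2b - 7)(3b + 7)(3b - 4)(b² - 9b + 38)

By the rational root theorem, b = 7/2 is a root, so (2b - 7) is a factor; dividing leaves 9b⁴ - 72b³ + 233b² + 594b - 1064.
Then b = -7/3 is a root, giving the factor (3b + 7) and quotient 3b³ - 31b² + 150b - 152.
Continuing, b = 4/3 is a root, giving the factor (3b - 4) and quotient b² - 9b + 38.
The quadratic b² - 9b + 38 has discriminant -71 < 0 and is irreducible over ℤ.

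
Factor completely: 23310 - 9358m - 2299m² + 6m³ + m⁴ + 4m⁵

(4m - 7)(m + 5)(m - 9)(m² + 6m + 74)

Testing divisors of the constant over divisors of the leading coefficient, m = 7/4 is a root, so (4m - 7) is a factor; dividing leaves m⁴ + 2m³ + 5m² - 566m - 3330.
Then m = -5 is a root, giving the factor (m + 5) and quotient m³ - 3m² + 20m - 666.
Next, m = 9 is a root, so (m - 9) divides it; the quotient is m² + 6m + 74.
The quadratic m² + 6m + 74 has discriminant -260 < 0 and is irreducible over ℤ.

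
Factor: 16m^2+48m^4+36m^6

4m^2(3m^2+2)^2

Factor out 4m^2 first: what remains is 9m^4+12m^2+4.
Recognize a perfect-square trinomial with the parts 2 and 3m^2.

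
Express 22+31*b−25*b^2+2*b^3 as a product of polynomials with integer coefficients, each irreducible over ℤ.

Testing divisors of the constant over divisors of the leading coefficient, b = 2 is a root, so (b−2) is a factor; dividing leaves 2*b^2−21*b−11.
The remaining quadratic factors as (2*b+1)(b−11).

(2*b+1)*(b−11)*(b−2)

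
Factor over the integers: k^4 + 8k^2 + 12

Substitute u = k^2 to get a quadratic in u, then factor.
k^2 + 6 is irreducible over ℤ (always positive, so no real roots).
k^2 + 2 is irreducible over ℤ (always positive, so no real roots).

(k^2 + 2)(k^2 + 6)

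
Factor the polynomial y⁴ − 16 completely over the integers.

(y + 2)(y − 2)(y² + 4)

(y)⁴ − (2)⁴ = ((y)² − (2)²)((y)² + (2)²); the first factor splits again, the second (y² + 4) is irreducible.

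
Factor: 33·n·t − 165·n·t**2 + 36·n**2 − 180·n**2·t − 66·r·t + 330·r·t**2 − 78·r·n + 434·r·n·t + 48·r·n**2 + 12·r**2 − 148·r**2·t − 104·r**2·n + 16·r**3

Group: 2·r·(8·r**2 − 4·r·n − 30·r·t + 6·r + 15·n·t − 3·n) + (−12·n − 11·t)·(8·r**2 − 4·r·n − 30·r·t + 6·r + 15·n·t − 3·n); both groups contain (8·r**2 − 4·r·n − 30·r·t + 6·r + 15·n·t − 3·n), so (2·r − 12·n − 11·t) is a factor with cofactor 8·r**2 − 4·r·n − 30·r·t + 6·r + 15·n·t − 3·n.
The cofactor groups again: 8·r**2 − 4·r·n − 30·r·t + 6·r + 15·n·t − 3·n = 2·r·(4·r − 15·t + 3) − n·(4·r − 15·t + 3); both groups contain (4·r − 15·t + 3), giving (2·r − n)·(4·r − 15·t + 3).

(2·r − 12·n − 11·t)·(2·r − n)·(4·r − 15·t + 3)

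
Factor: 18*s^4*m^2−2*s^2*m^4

Pull out the common factor 2*s^2*m^2; 9*s^2−m^2 is a difference of squares.

2*m^2*s^2*(3*s−m)*(3*s+m)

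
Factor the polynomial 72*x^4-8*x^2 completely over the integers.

8*x^2*(3*x+1)*(3*x-1)

Pull out the common factor 8*x^2; 9*x^2-1 is a difference of squares.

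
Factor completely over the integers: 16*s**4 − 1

Write as (4*s**2)² − (1)², then factor 4*s**2 − 1 once more.

(2*s + 1)*(2*s − 1)*(4*s**2 + 1)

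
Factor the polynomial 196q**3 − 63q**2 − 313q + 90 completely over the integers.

(4q + 5)(7q − 2)(7q − 9)

Among the possible rational roots, q = 2/7 is a root, so (7q − 2) is a factor; dividing leaves 28q**2 − q − 45.
The remaining quadratic factors as (4q + 5)(7q − 9).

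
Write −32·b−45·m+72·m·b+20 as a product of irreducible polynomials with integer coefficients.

Group as (72·m·b−45·m) + (−32·b+20) = 9·m·(8·b−5) − 4·(8·b−5).
Both groups share the factor (8·b−5).

(8·b−5)·(9·m−4)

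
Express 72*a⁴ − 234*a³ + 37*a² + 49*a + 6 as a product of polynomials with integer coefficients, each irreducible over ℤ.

By the rational root theorem, a = −1/4 is a root, so (4*a + 1) is a factor; dividing leaves 18*a³ − 63*a² + 25*a + 6.
Continuing, a = −1/6 is a root, so (6*a + 1) divides it; the quotient is 3*a² − 11*a + 6.
The remaining quadratic factors as (a − 3)(3*a − 2).

(3*a − 2)*(4*a + 1)*(6*a + 1)*(a − 3)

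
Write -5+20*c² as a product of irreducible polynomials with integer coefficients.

Every term has a factor of 5. Then 4*c²-1 = (2*c)² − (1)².

5*(2*c+1)*(2*c-1)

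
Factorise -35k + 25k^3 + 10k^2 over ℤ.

5k(5k + 7)(k - 1)

Pull out the common factor 5k, then factor the remaining trinomial.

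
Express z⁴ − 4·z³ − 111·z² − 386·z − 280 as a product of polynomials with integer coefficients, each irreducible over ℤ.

By the rational root theorem, z = 14 is a root, giving the factor (z − 14) and quotient z³ + 10·z² + 29·z + 20.
Then z = −1 is a root, giving the factor (z + 1) and quotient z² + 9·z + 20.
The remaining quadratic factors as (z + 4)(z + 5).

(z + 1)·(z + 4)·(z + 5)·(z − 14)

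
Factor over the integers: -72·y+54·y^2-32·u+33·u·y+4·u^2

Group: 4·u·(u+6·y-8) + 9·y·(u+6·y-8); both groups contain (u+6·y-8).

(4·u+9·y)·(u+6·y-8)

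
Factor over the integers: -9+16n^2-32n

Need a pair with product 16·(-9) = -144 and sum -32: that's -36 and 4.
Split the middle term: 16n^2-36n + 4n-9 = 4n(4n-9) + (4n-9).

(4n+1)(4n-9)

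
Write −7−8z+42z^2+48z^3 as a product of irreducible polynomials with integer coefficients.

Group as (48z^3−8z) + (42z^2−7) = 8z(6z^2−1) + 7(6z^2−1).
Both groups share the factor (6z^2−1).

(8z+7)(6z^2−1)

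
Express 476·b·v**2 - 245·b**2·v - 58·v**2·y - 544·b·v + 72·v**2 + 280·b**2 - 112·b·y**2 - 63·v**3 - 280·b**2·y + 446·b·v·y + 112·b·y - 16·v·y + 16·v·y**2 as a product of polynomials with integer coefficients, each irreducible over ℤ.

-(5·b - 9·v + 2·y)·(7·b - v)·(7·v + 8·y - 8)

Group: 7·v·(-35·b**2 + 68·b·v - 14·b·y - 9·v**2 + 2·v·y) + (8·y - 8)·(-35·b**2 + 68·b·v - 14·b·y - 9·v**2 + 2·v·y); both groups contain (-35·b**2 + 68·b·v - 14·b·y - 9·v**2 + 2·v·y), so (7·v + 8·y - 8) is a factor with cofactor -35·b**2 + 68·b·v - 14·b·y - 9·v**2 + 2·v·y.
The cofactor groups again: -35·b**2 + 68·b·v - 14·b·y - 9·v**2 + 2·v·y = -5·b·(7·b - v) + (9·v - 2·y)·(7·b - v); both groups contain (7·b - v), giving -(5·b - 9·v + 2·y)·(7·b - v).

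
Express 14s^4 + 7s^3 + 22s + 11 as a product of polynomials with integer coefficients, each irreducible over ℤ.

Group as (14s^4 + 22s) + (7s^3 + 11) = 2s(7s^3 + 11) + (7s^3 + 11).
Both groups share the factor (7s^3 + 11).

(2s + 1)(7s^3 + 11)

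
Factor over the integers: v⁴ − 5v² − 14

Substitute u = v² to get a quadratic in u, then factor.
v² + 2 is irreducible over ℤ (always positive, so no real roots).
v² − 7 is irreducible over ℤ (7 is not a perfect square).

(v² + 2)(v² − 7)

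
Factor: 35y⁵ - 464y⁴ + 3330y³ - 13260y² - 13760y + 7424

(5y - 2)(7y + 8)(y - 8)(y² - 6y + 58)

Among the possible rational roots, y = 2/5 is a root, so (5y - 2) is a factor; dividing leaves 7y⁴ - 90y³ + 630y² - 2400y - 3712.
Then y = -8/7 is a root, giving the factor (7y + 8) and quotient y³ - 14y² + 106y - 464.
Continuing, y = 8 is a root, giving the factor (y - 8) and quotient y² - 6y + 58.
The quadratic y² - 6y + 58 has discriminant -196 < 0 and is irreducible over ℤ.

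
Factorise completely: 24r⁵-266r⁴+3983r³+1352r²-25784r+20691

Among the possible rational roots, r = 1 is a root, so (r-1) is a factor; dividing leaves 24r⁴-242r³+3741r²+5093r-20691.
Continuing, r = -11/4 is a root, so (4r+11) divides it; the quotient is 6r³-77r²+1147r-1881.
Next, r = 11/6 is a root, so (6r-11) divides it; the quotient is r²-11r+171.
The quadratic r²-11r+171 has discriminant -563 < 0 and is irreducible over ℤ.

(4r+11)(6r-11)(r-1)(r²-11r+171)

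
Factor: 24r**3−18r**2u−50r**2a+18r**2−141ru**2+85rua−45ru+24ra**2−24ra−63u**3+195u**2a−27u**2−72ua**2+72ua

(4r+7u−3a+3)(6r+3u−8a)(r−3u)

Group: r(24r**2+54ru−50ra+18r+21u**2−65ua+9u+24a**2−24a) − 3u(24r**2+54ru−50ra+18r+21u**2−65ua+9u+24a**2−24a); both groups contain (24r**2+54ru−50ra+18r+21u**2−65ua+9u+24a**2−24a), so (r−3u) is a factor with cofactor 24r**2+54ru−50ra+18r+21u**2−65ua+9u+24a**2−24a.
The cofactor groups again: 24r**2+54ru−50ra+18r+21u**2−65ua+9u+24a**2−24a = 4r(6r+3u−8a) + (7u−3a+3)(6r+3u−8a); both groups contain (6r+3u−8a), giving (4r+7u−3a+3)(6r+3u−8a).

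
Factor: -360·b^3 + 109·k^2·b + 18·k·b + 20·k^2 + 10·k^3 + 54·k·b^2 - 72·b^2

(2·k - 3·b)·(k + 10·b + 2)·(5·k + 12·b)

Group: k·(10·k^2 + 9·k·b - 36·b^2) + (10·b + 2)·(10·k^2 + 9·k·b - 36·b^2); both groups contain (10·k^2 + 9·k·b - 36·b^2), so (k + 10·b + 2) is a factor with cofactor 10·k^2 + 9·k·b - 36·b^2.
The cofactor groups again: 10·k^2 + 9·k·b - 36·b^2 = 5·k·(2·k - 3·b) + 12·b·(2·k - 3·b); both groups contain (2·k - 3·b), giving (5·k + 12·b)·(2·k - 3·b).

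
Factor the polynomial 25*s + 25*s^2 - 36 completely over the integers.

(5*s + 9)*(5*s - 4)

Need a pair with product 25·(-36) = -900 and sum 25: that's 45 and -20.
Split the middle term: 25*s^2 + 45*s - 20*s - 36 = 5*s*(5*s + 9) - 4*(5*s + 9).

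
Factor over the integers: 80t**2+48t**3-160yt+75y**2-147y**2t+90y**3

(3y-4t)(5y-4t)(6y+3t+5)

Group: 5y(18y**2-15yt+15y-12t**2-20t) - 4t(18y**2-15yt+15y-12t**2-20t); both groups contain (18y**2-15yt+15y-12t**2-20t), so (5y-4t) is a factor with cofactor 18y**2-15yt+15y-12t**2-20t.
The cofactor groups again: 18y**2-15yt+15y-12t**2-20t = 3y(6y+3t+5) - 4t(6y+3t+5); both groups contain (6y+3t+5), giving (3y-4t)(6y+3t+5).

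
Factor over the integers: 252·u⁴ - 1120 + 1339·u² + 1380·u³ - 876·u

(6·u + 7)·(6·u - 5)·(7·u + 8)·(u + 4)

Trying the rational-root candidates, u = -4 is a root, so (u + 4) is a factor; dividing leaves 252·u³ + 372·u² - 149·u - 280.
Then u = 5/6 is a root, giving the factor (6·u - 5) and quotient 42·u² + 97·u + 56.
The remaining quadratic factors as (6·u + 7)(7·u + 8).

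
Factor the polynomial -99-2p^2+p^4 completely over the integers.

Substitute u = p^2 to get a quadratic in u, then factor.
p^2-11 is irreducible over ℤ (11 is not a perfect square).
p^2+9 is irreducible over ℤ (sum of squares).

(p^2+9)(p^2-11)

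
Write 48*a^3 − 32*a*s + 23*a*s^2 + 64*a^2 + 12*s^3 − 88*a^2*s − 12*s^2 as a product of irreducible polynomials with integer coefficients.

Group: 3*a*(16*a^2 − 8*a*s − 3*s^2) + (−4*s + 4)*(16*a^2 − 8*a*s − 3*s^2); both groups contain (16*a^2 − 8*a*s − 3*s^2), so (3*a − 4*s + 4) is a factor with cofactor 16*a^2 − 8*a*s − 3*s^2.
The cofactor groups again: 16*a^2 − 8*a*s − 3*s^2 = 4*a*(4*a − 3*s) + s*(4*a − 3*s); both groups contain (4*a − 3*s), giving (4*a + s)*(4*a − 3*s).

(3*a − 4*s + 4)*(4*a + s)*(4*a − 3*s)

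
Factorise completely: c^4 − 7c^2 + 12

(c + 2)(c − 2)(c^2 − 3)

Substitute u = c^2 to get a quadratic in u, then factor.
c^2 − 4 is a difference of squares.
c^2 − 3 is irreducible over ℤ (3 is not a perfect square).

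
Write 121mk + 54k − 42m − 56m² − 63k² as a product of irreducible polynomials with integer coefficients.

−(8m − 7k + 6)(7m − 9k)

Group: −7m(8m − 7k + 6) + 9k(8m − 7k + 6); both groups contain (8m − 7k + 6).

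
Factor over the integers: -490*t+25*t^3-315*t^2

5*t*(5*t+7)*(t-14)

Pull out the common factor 5*t, then factor the remaining trinomial.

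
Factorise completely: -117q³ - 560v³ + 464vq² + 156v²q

Group: 4v(-140v² + 4vq + 117q²) - q(-140v² + 4vq + 117q²); both groups contain (-140v² + 4vq + 117q²), so (4v - q) is a factor with cofactor -140v² + 4vq + 117q².
The cofactor groups again: -140v² + 4vq + 117q² = -14v(10v + 9q) + 13q(10v + 9q); both groups contain (10v + 9q), giving -(14v - 13q)(10v + 9q).

-(14v - 13q)(4v - q)(10v + 9q)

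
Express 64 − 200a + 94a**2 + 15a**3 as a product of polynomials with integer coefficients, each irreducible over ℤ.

(3a − 4)(5a − 2)(a + 8)

Testing divisors of the constant over divisors of the leading coefficient, a = −8 is a root, giving the factor (a + 8) and quotient 15a**2 − 26a + 8.
The remaining quadratic factors as (3a − 4)(5a − 2).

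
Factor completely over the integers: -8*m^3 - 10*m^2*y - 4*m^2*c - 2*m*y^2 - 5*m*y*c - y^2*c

Group: 4*m*(-2*m^2 - 2*m*y - m*c - y*c) + y*(-2*m^2 - 2*m*y - m*c - y*c); both groups contain (-2*m^2 - 2*m*y - m*c - y*c), so (4*m + y) is a factor with cofactor -2*m^2 - 2*m*y - m*c - y*c.
The cofactor groups again: -2*m^2 - 2*m*y - m*c - y*c = -m*(2*m + c) - y*(2*m + c); both groups contain (2*m + c), giving -(m + y)*(2*m + c).

-(4*m + y)*(2*m + c)*(m + y)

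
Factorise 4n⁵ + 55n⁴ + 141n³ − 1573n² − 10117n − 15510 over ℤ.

(4n + 11)(n + 5)(n − 6)(n² + 12n + 47)

Testing divisors of the constant over divisors of the leading coefficient, n = −11/4 is a root, so (4n + 11) is a factor; dividing leaves n⁴ + 11n³ + 5n² − 407n − 1410.
Next, n = −5 is a root, giving the factor (n + 5) and quotient n³ + 6n² − 25n − 282.
Continuing, n = 6 is a root, so (n − 6) is a factor; dividing leaves n² + 12n + 47.
The quadratic n² + 12n + 47 has discriminant −44 < 0 and is irreducible over ℤ.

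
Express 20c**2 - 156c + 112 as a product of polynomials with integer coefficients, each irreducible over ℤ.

4(5c - 4)(c - 7)

Pull out the common factor 4, then factor the remaining trinomial.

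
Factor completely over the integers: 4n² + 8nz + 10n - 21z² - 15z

(2n + 7z + 5)(2n - 3z)

Group: 2n(2n - 3z) + (7z + 5)(2n - 3z); both groups contain (2n - 3z).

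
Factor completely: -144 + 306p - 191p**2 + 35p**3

By the rational root theorem, p = 3 is a root, giving the factor (p - 3) and quotient 35p**2 - 86p + 48.
The remaining quadratic factors as (5p - 8)(7p - 6).

(5p - 8)(7p - 6)(p - 3)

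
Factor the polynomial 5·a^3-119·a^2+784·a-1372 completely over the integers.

By the rational root theorem, a = 7 is a root, so (a-7) divides it; the quotient is 5·a^2-84·a+196.
The remaining quadratic factors as (5·a-14)(a-14).

(5·a-14)·(a-14)·(a-7)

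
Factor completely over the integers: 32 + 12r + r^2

(r + 4)(r + 8)

Two integers with product 32 and sum 12 are 8 and 4.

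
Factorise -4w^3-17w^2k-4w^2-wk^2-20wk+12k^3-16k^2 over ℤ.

-(4w-3k+4)(w+4k)(w+k)

Group: w(-4w^2-13wk-4w+12k^2-16k) + k(-4w^2-13wk-4w+12k^2-16k); both groups contain (-4w^2-13wk-4w+12k^2-16k), so (w+k) is a factor with cofactor -4w^2-13wk-4w+12k^2-16k.
The cofactor groups again: -4w^2-13wk-4w+12k^2-16k = -w(4w-3k+4) - 4k(4w-3k+4); both groups contain (4w-3k+4), giving -(w+4k)(4w-3k+4).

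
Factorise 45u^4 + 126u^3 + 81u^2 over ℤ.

9u^2(5u + 9)(u + 1)

Pull out the common factor 9u^2, then factor the remaining trinomial.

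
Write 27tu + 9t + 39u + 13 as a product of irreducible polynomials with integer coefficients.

Group as (27tu + 9t) + (39u + 13) = 9t(3u + 1) + 13(3u + 1).
Both groups share the factor (3u + 1).

(3u + 1)(9t + 13)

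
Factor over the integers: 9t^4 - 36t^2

Every term has a factor of 9t^2; factoring it out leaves t^2 - 4.
Recognize a difference of squares with the parts t and 2.

9t^2(t + 2)(t - 2)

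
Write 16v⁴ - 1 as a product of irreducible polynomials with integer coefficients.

Write as (4v²)² − (1)², then factor 4v² - 1 once more.

(2v + 1)(2v - 1)(4v² + 1)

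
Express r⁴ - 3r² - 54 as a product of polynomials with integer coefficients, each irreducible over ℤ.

Substitute u = r² to get a quadratic in u, then factor.
r² - 9 is a difference of squares.
r² + 6 is irreducible over ℤ (always positive, so no real roots).

(r + 3)(r - 3)(r² + 6)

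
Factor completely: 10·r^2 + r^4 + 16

Substitute u = r^2 to get a quadratic in u, then factor.
r^2 + 8 is irreducible over ℤ (always positive, so no real roots).
r^2 + 2 is irreducible over ℤ (always positive, so no real roots).

(r^2 + 2)·(r^2 + 8)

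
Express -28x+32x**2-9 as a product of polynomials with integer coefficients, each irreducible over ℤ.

Need a pair with product 32·(-9) = -288 and sum -28: that's 8 and -36.
Split the middle term: 32x**2+8x - 36x-9 = 8x(4x+1) - 9(4x+1).

(4x+1)(8x-9)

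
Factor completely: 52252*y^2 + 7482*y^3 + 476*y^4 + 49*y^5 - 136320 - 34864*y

(7*y + 10)*(7*y - 12)*(y + 8)*(y^2 + 2*y + 142)

Trying the rational-root candidates, y = -10/7 is a root, giving the factor (7*y + 10) and quotient 7*y^4 + 58*y^3 + 986*y^2 + 6056*y - 13632.
Next, y = 12/7 is a root, giving the factor (7*y - 12) and quotient y^3 + 10*y^2 + 158*y + 1136.
Next, y = -8 is a root, so (y + 8) divides it; the quotient is y^2 + 2*y + 142.
The quadratic y^2 + 2*y + 142 has discriminant -564 < 0 and is irreducible over ℤ.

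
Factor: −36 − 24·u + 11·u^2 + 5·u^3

(5·u + 6)·(u + 3)·(u − 2)

Trying the rational-root candidates, u = −3 is a root, so (u + 3) is a factor; dividing leaves 5·u^2 − 4·u − 12.
The remaining quadratic factors as (5·u + 6)(u − 2).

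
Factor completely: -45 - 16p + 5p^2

(5p + 9)(p - 5)

Need a pair with product 5·(-45) = -225 and sum -16: that's -25 and 9.
Split the middle term: 5p^2 - 25p + 9p - 45 = 5p(p - 5) + 9(p - 5).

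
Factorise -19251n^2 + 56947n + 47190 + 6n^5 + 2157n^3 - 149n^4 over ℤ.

(2n - 13)(3n + 2)(n - 11)(n^2 - 8n + 165)

Among the possible rational roots, n = 11 is a root, so (n - 11) divides it; the quotient is 6n^4 - 83n^3 + 1244n^2 - 5567n - 4290.
Continuing, n = 13/2 is a root, so (2n - 13) is a factor; dividing leaves 3n^3 - 22n^2 + 479n + 330.
Then n = -2/3 is a root, so (3n + 2) is a factor; dividing leaves n^2 - 8n + 165.
The quadratic n^2 - 8n + 165 has discriminant -596 < 0 and is irreducible over ℤ.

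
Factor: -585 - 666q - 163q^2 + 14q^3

Trying the rational-root candidates, q = 15 is a root, giving the factor (q - 15) and quotient 14q^2 + 47q + 39.
The remaining quadratic factors as (2q + 3)(7q + 13).

(2q + 3)(7q + 13)(q - 15)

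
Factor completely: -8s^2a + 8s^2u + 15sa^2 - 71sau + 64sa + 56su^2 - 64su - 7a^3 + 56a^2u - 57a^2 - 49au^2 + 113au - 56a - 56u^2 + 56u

-(8s - 7a - 8)(s - a + 7u - 7)(a - u)

Group: a(-8s^2 + 15sa - 56su + 64s - 7a^2 + 49au - 57a + 56u - 56) - u(-8s^2 + 15sa - 56su + 64s - 7a^2 + 49au - 57a + 56u - 56); both groups contain (-8s^2 + 15sa - 56su + 64s - 7a^2 + 49au - 57a + 56u - 56), so (a - u) is a factor with cofactor -8s^2 + 15sa - 56su + 64s - 7a^2 + 49au - 57a + 56u - 56.
The cofactor groups again: -8s^2 + 15sa - 56su + 64s - 7a^2 + 49au - 57a + 56u - 56 = -s(8s - 7a - 8) + (a - 7u + 7)(8s - 7a - 8); both groups contain (8s - 7a - 8), giving -(s - a + 7u - 7)(8s - 7a - 8).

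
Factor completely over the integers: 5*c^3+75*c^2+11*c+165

Group as (5*c^3+11*c) + (75*c^2+165) = c*(5*c^2+11) + 15*(5*c^2+11).
Both groups share the factor (5*c^2+11).

(c+15)*(5*c^2+11)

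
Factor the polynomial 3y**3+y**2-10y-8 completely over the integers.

(3y+4)(y+1)(y-2)

By the rational root theorem, y = -4/3 is a root, so (3y+4) is a factor; dividing leaves y**2-y-2.
The remaining quadratic factors as (y+1)(y-2).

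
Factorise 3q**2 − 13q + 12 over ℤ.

(3q − 4)(q − 3)

Need a pair with product 3·12 = 36 and sum −13: that's −9 and −4.
Split the middle term: 3q**2 − 9q − 4q + 12 = 3q(q − 3) − 4(q − 3).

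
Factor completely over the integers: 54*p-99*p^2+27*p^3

Pull out the common factor 9*p, then factor the remaining trinomial.

9*p*(3*p-2)*(p-3)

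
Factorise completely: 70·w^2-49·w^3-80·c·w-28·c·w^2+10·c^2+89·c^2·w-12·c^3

-(12·c+7·w-10)·(c-7·w)·(c-w)

Group: 12·c·(-c^2+8·c·w-7·w^2) + (7·w-10)·(-c^2+8·c·w-7·w^2); both groups contain (-c^2+8·c·w-7·w^2), so (12·c+7·w-10) is a factor with cofactor -c^2+8·c·w-7·w^2.
The cofactor groups again: -c^2+8·c·w-7·w^2 = -c·(c-w) + 7·w·(c-w); both groups contain (c-w), giving -(c-7·w)·(c-w).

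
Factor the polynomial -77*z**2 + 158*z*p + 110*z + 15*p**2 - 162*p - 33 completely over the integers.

-(7*z - 15*p - 3)*(11*z + p - 11)

Group: -7*z*(11*z + p - 11) + (15*p + 3)*(11*z + p - 11); both groups contain (11*z + p - 11).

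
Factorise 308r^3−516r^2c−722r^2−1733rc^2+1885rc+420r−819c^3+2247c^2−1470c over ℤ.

(2r−7c)(11r+13c−14)(14r+9c−15)

Group: 14r(22r^2−51rc−28r−91c^2+98c) + (9c−15)(22r^2−51rc−28r−91c^2+98c); both groups contain (22r^2−51rc−28r−91c^2+98c), so (14r+9c−15) is a factor with cofactor 22r^2−51rc−28r−91c^2+98c.
The cofactor groups again: 22r^2−51rc−28r−91c^2+98c = 11r(2r−7c) + (13c−14)(2r−7c); both groups contain (2r−7c), giving (11r+13c−14)(2r−7c).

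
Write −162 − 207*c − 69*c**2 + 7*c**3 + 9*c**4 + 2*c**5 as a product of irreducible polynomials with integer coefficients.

(2*c + 3)*(c + 2)*(c − 3)*(c**2 + 4*c + 9)

Trying the rational-root candidates, c = 3 is a root, giving the factor (c − 3) and quotient 2*c**4 + 15*c**3 + 52*c**2 + 87*c + 54.
Then c = −2 is a root, giving the factor (c + 2) and quotient 2*c**3 + 11*c**2 + 30*c + 27.
Continuing, c = −3/2 is a root, so (2*c + 3) is a factor; dividing leaves c**2 + 4*c + 9.
The quadratic c**2 + 4*c + 9 has discriminant −20 < 0 and is irreducible over ℤ.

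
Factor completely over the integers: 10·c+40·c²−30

Pull out the common factor 10, then factor the remaining trinomial.

10·(4·c−3)·(c+1)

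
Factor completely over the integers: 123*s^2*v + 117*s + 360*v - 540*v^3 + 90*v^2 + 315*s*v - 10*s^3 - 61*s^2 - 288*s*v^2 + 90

Group: 2*s*(-5*s^2 + 24*s*v + 7*s + 36*v^2 + 30*v + 6) + (-15*v + 15)*(-5*s^2 + 24*s*v + 7*s + 36*v^2 + 30*v + 6); both groups contain (-5*s^2 + 24*s*v + 7*s + 36*v^2 + 30*v + 6), so (2*s - 15*v + 15) is a factor with cofactor -5*s^2 + 24*s*v + 7*s + 36*v^2 + 30*v + 6.
The cofactor groups again: -5*s^2 + 24*s*v + 7*s + 36*v^2 + 30*v + 6 = -5*s*(s - 6*v - 2) + (-6*v - 3)*(s - 6*v - 2); both groups contain (s - 6*v - 2), giving -(5*s + 6*v + 3)*(s - 6*v - 2).

-(2*s - 15*v + 15)*(5*s + 6*v + 3)*(s - 6*v - 2)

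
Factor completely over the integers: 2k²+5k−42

(2k−7)(k+6)

Need a pair with product 2·(−42) = −84 and sum 5: that's 12 and −7.
Split the middle term: 2k²+12k − 7k−42 = 2k(k+6) − 7(k+6).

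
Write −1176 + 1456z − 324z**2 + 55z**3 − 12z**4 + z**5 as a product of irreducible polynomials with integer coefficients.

By the rational root theorem, z = 7 is a root, so (z − 7) is a factor; dividing leaves z**4 − 5z**3 + 20z**2 − 184z + 168.
Next, z = 6 is a root, so (z − 6) is a factor; dividing leaves z**3 + z**2 + 26z − 28.
Next, z = 1 is a root, so (z − 1) is a factor; dividing leaves z**2 + 2z + 28.
The quadratic z**2 + 2z + 28 has discriminant −108 < 0 and is irreducible over ℤ.

(z − 1)(z − 6)(z − 7)(z**2 + 2z + 28)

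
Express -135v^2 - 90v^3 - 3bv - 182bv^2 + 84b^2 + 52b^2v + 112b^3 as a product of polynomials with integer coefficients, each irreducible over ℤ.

(4b + 2v + 3)(4b + 5v)(7b - 9v)

Group: 7b(16b^2 + 28bv + 12b + 10v^2 + 15v) - 9v(16b^2 + 28bv + 12b + 10v^2 + 15v); both groups contain (16b^2 + 28bv + 12b + 10v^2 + 15v), so (7b - 9v) is a factor with cofactor 16b^2 + 28bv + 12b + 10v^2 + 15v.
The cofactor groups again: 16b^2 + 28bv + 12b + 10v^2 + 15v = 4b(4b + 5v) + (2v + 3)(4b + 5v); both groups contain (4b + 5v), giving (4b + 2v + 3)(4b + 5v).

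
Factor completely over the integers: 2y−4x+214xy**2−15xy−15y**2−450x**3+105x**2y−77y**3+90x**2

−(15x+11y−1)(15x−7y−2)(2x−y)

Group: 15x(−30x**2−7xy+2x+11y**2−y) + (−7y−2)(−30x**2−7xy+2x+11y**2−y); both groups contain (−30x**2−7xy+2x+11y**2−y), so (15x−7y−2) is a factor with cofactor −30x**2−7xy+2x+11y**2−y.
The cofactor groups again: −30x**2−7xy+2x+11y**2−y = −2x(15x+11y−1) + y(15x+11y−1); both groups contain (15x+11y−1), giving −(2x−y)(15x+11y−1).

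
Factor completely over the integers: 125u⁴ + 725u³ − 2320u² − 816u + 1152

(5u + 4)(5u − 12)(5u − 3)(u + 8)

Testing divisors of the constant over divisors of the leading coefficient, u = −8 is a root, so (u + 8) divides it; the quotient is 125u³ − 275u² − 120u + 144.
Next, u = 3/5 is a root, so (5u − 3) is a factor; dividing leaves 25u² − 40u − 48.
The remaining quadratic factors as (5u + 4)(5u − 12).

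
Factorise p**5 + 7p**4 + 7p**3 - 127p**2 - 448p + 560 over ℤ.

By the rational root theorem, p = 1 is a root, so (p - 1) is a factor; dividing leaves p**4 + 8p**3 + 15p**2 - 112p - 560.
Continuing, p = -5 is a root, giving the factor (p + 5) and quotient p**3 + 3p**2 - 112.
Continuing, p = 4 is a root, giving the factor (p - 4) and quotient p**2 + 7p + 28.
The quadratic p**2 + 7p + 28 has discriminant -63 < 0 and is irreducible over ℤ.

(p + 5)(p - 1)(p - 4)(p**2 + 7p + 28)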